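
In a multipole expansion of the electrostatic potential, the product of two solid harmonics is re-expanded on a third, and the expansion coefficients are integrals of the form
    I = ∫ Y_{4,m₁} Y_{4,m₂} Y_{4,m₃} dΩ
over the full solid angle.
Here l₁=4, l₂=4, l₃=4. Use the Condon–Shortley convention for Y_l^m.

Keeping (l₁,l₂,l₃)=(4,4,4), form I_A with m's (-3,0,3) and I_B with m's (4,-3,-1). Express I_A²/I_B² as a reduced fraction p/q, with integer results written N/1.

Shared (l₁,l₂,l₃)=(4,4,4): N and (l;000)² cancel in I_A²/I_B².
A: Δ = 4!·4!·4!/13! = 1/450450; Racah Σ t=3..4: t=3:−1/864 t=4:+1/3456 = -1/1152; ⇒ 3j(4 4 4; -3 0 3)² = 7/286, sgn +1
B: Δ = 4!·4!·4!/13! = 1/450450; Racah Σ t=0..0: t=0:+1/3456 = 1/3456; ⇒ 3j(4 4 4; 4 -3 -1)² = 35/1287, sgn -1
I_A²/I_B² = (7/286)/(35/1287) = 9/10

9/10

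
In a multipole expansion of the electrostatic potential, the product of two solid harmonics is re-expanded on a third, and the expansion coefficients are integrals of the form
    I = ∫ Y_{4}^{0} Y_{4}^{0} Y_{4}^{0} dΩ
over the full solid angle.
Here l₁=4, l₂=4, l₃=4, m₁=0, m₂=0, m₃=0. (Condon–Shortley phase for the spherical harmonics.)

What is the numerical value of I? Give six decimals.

m-sum 0 ✓  L=12 even ✓  0≤4≤8 ✓
Π(2lᵢ+1) = 9×9×9 = 729
triangle coeff Δ(4,4,4) = 1/450450
Σ_t [0,4]: t=0:+1/13824 t=1:−1/216 t=2:+1/64 t=3:−1/216 t=4:+1/13824 = 5/768
(3j)²=18/1001 [(4 4 4; 0 0 0)], sign=+1
(m-triple is (0,0,0) — same symbol as above.)
⇒ 4πI² = 236196/1002001
I = (+1)√(236196/1002001/(4π)) = 0.13696111

0.136961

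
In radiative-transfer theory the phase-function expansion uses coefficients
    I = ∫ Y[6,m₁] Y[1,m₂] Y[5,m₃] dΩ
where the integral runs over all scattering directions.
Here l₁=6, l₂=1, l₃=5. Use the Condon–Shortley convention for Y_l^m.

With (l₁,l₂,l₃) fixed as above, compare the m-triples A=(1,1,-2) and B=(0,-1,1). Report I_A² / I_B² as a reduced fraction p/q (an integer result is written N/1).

Shared (l₁,l₂,l₃)=(6,1,5): N and (l;000)² cancel in I_A²/I_B².
A: Δ = 2!·10!·0!/13! = 1/858; Racah Σ t=2..2: t=2:+1/60480 = 1/60480; ⇒ 3j(6 1 5; 1 1 -2)² = 5/429, sgn -1
B: Δ = 2!·10!·0!/13! = 1/858; Racah Σ t=0..0: t=0:+1/34560 = 1/34560; ⇒ 3j(6 1 5; 0 -1 1)² = 5/286, sgn +1
I_A²/I_B² = (5/429)/(5/286) = 2/3

2/3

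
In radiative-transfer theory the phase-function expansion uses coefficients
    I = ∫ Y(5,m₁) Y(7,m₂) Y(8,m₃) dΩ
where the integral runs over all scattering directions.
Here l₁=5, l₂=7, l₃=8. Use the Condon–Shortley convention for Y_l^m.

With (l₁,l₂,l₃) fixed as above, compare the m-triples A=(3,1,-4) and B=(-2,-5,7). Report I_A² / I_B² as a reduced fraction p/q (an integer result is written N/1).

Same 5,7,8: normalisation and zero-m 3j drop out of the ratio.
A: Δ: 4! 6! 10! / 21! → 1/814773960; sum: t=0:+1/92897280 t=1:−1/21772800 t=2:+1/49766400 = -1/66355200; 3j²(5 7 8; 3 1 -4) = Δ·Π!·Σ² = 63/8398  (sign -1)
B: Δ: 4! 6! 10! / 21! → 1/814773960; sum: t=1:−1/1567641600 t=2:+1/1741824000 = -1/15676416000; 3j²(5 7 8; -2 -5 7) = Δ·Π!·Σ² = 11/58140  (sign +1)
I_A²/I_B² = (63/8398)/(11/58140) = 5670/143

5670/143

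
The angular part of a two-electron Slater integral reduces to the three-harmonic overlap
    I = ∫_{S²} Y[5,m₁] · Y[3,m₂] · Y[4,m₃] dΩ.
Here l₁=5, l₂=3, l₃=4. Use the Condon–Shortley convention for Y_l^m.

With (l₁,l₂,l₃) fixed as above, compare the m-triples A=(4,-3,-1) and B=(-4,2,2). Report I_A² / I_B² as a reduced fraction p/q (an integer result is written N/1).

l's match ⇒ only the (l;m) 3-j factors differ between A and B.
A: triangle coeff Δ(5,3,4) = 1/180180; Σ_t [0,0]: t=0:+1/5760 = 1/5760; (3j)²=9/286 [(5 3 4; 4 -3 -1)], sign=-1
B: triangle coeff Δ(5,3,4) = 1/180180; Σ_t [3,4]: t=3:−1/8640 t=4:+1/2880 = 1/4320; (3j)²=8/429 [(5 3 4; -4 2 2)], sign=+1
I_A²/I_B² = (9/286)/(8/429) = 27/16

27/16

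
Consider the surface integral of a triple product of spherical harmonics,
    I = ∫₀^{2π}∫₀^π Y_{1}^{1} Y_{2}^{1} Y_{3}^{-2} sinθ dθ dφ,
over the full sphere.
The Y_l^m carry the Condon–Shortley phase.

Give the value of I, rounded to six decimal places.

0.261169

Rules hold: Σm=0, L=6 even, 1≤3≤3.
N = 3·5·7 = 105
Δ = 0!·2!·4!/7! = 1/105
Racah Σ t=0..0: t=0:+1/4 = 1/4
⇒ 3j(1 2 3; 0 0 0)² = 3/35, sgn -1
Racah Σ t=0..0: t=0:+1/12 = 1/12
⇒ 3j(1 2 3; 1 1 -2)² = 2/21, sgn -1
4πI² = N·(3j₀)²·(3jₘ)² = 6/7
I = +1·√(0.857143/4π) = 0.26116903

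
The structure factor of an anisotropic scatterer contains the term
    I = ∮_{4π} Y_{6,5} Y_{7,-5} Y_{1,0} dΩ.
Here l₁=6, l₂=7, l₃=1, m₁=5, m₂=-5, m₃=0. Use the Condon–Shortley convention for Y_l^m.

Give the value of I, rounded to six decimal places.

Rules hold: Σm=0, L=14 even, 1≤1≤13.
N = 13·15·3 = 585
Δ = 12!·0!·2!/15! = 1/1365
Racah Σ t=6..6: t=6:+1/518400 = 1/518400
⇒ 3j(6 7 1; 0 0 0)² = 7/195, sgn -1
Racah Σ t=1..1: t=1:−1/39916800 = -1/39916800
⇒ 3j(6 7 1; 5 -5 0)² = 8/455, sgn +1
4πI² = N·(3j₀)²·(3jₘ)² = 24/65
I = -1·√(0.369231/4π) = -0.17141310

-0.171413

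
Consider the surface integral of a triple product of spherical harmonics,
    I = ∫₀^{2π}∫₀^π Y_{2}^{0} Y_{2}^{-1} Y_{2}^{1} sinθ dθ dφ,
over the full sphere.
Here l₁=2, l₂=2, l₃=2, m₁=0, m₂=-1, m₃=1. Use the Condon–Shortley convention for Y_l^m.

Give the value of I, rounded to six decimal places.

-0.090112

m-sum 0 ✓  L=6 even ✓  0≤2≤4 ✓
Π(2lᵢ+1) = 5×5×5 = 125
triangle coeff Δ(2,2,2) = 1/630
Σ_t [0,2]: t=0:+1/8 t=1:−1/1 t=2:+1/8 = -3/4
(3j)²=2/35 [(2 2 2; 0 0 0)], sign=-1
Σ_t [0,1]: t=0:+1/4 t=1:−1/2 = -1/4
(3j)²=1/70 [(2 2 2; 0 -1 1)], sign=+1
⇒ 4πI² = 5/49
I = (-1)√(5/49/(4π)) = -0.09011188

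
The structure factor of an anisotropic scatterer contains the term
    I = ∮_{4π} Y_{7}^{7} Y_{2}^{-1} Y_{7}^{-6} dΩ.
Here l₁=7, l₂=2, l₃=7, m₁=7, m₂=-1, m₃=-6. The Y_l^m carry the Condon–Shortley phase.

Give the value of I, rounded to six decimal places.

Rules hold: Σm=0, L=16 even, 5≤7≤9.
N = 15·5·15 = 1125
Δ = 2!·12!·2!/17! = 1/185640
Racah Σ t=0..2: t=0:+1/2419200 t=1:−1/518400 t=2:+1/2419200 = -1/907200
⇒ 3j(7 2 7; 0 0 0)² = 56/3315, sgn +1
Racah Σ t=0..0: t=0:+1/958003200 = 1/958003200
⇒ 3j(7 2 7; 7 -1 -6)² = 13/680, sgn -1
4πI² = N·(3j₀)²·(3jₘ)² = 105/289
I = -1·√(0.363322/4π) = -0.17003597

-0.170036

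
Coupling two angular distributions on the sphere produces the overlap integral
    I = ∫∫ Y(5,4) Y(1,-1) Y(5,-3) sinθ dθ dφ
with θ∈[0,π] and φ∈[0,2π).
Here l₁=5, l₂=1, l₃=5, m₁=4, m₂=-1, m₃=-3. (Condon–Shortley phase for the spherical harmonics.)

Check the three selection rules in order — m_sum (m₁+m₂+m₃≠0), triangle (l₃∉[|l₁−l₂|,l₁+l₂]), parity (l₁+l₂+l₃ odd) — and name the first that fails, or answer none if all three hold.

azimuthal sum: 4 − 1 − 3 = 0  ✓
4 ≤ 5 ≤ 6 (triangle on l)  ✓
L = 5 + 1 + 5 = 11 (odd)  ✗

parity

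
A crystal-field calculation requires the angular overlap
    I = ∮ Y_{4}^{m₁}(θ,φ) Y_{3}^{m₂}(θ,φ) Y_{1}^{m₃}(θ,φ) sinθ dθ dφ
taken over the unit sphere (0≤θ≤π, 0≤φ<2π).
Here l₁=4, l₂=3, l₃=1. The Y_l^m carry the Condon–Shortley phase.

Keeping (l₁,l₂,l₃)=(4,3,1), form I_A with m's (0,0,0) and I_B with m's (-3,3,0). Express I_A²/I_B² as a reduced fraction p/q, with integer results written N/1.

16/7

Same 4,3,1: normalisation and zero-m 3j drop out of the ratio.
A: Δ: 6! 2! 0! / 9! → 1/252; sum: t=3:−1/36 = -1/36; 3j²(4 3 1; 0 0 0) = Δ·Π!·Σ² = 4/63  (sign +1)
B: Δ: 6! 2! 0! / 9! → 1/252; sum: t=6:+1/720 = 1/720; 3j²(4 3 1; -3 3 0) = Δ·Π!·Σ² = 1/36  (sign -1)
I_A²/I_B² = (4/63)/(1/36) = 16/7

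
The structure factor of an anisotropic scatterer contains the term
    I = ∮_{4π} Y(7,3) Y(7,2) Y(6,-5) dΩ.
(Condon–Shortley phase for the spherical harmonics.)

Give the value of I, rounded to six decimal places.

-0.040990

Checks pass: Σm=0; 20 even; l₃=6∈[0,14].
(2·7+1)(2·7+1)(2·6+1) = 2925
Δ: 8! 6! 6! / 21! → 1/2444321880
sum: t=1:−1/2612736000 t=2:+1/20736000 t=3:−1/1658880 t=4:+1/746496 t=5:−1/1658880 t=6:+1/20736000 t=7:−1/2612736000 = 1/4354560
3j²(7 7 6; 0 0 0) = Δ·Π!·Σ² = 1000/138567  (sign +1)
sum: t=3:−1/62208000 t=4:+1/49766400 = 1/248832000
3j²(7 7 6; 3 2 -5) = Δ·Π!·Σ² = 21/20995  (sign -1)
combine: 4πI² = 2925·1000/138567·21/20995 = 315000/14919047
take √, sign -1: I = -0.04099018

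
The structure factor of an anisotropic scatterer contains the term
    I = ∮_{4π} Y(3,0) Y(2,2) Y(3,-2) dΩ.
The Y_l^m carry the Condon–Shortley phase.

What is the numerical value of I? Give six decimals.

-0.188063

m-sum 0 ✓  L=8 even ✓  1≤3≤5 ✓
Π(2lᵢ+1) = 7×5×7 = 245
triangle coeff Δ(3,2,3) = 1/3780
Σ_t [0,2]: t=0:+1/24 t=1:−1/4 t=2:+1/24 = -1/6
(3j)²=4/105 [(3 2 3; 0 0 0)], sign=+1
Σ_t [2,2]: t=2:+1/24 = 1/24
(3j)²=1/21 [(3 2 3; 0 2 -2)], sign=-1
⇒ 4πI² = 4/9
I = (-1)√(4/9/(4π)) = -0.18806319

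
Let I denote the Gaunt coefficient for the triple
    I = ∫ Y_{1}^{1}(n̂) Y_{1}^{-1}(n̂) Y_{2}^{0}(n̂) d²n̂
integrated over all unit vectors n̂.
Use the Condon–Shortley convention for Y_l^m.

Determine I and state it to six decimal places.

0.126157

Checks pass: Σm=0; 4 even; l₃=2∈[0,2].
(2·1+1)(2·1+1)(2·2+1) = 45
Δ: 0! 2! 2! / 5! → 1/30
sum: t=0:+1/1 = 1/1
3j²(1 1 2; 0 0 0) = Δ·Π!·Σ² = 2/15  (sign +1)
sum: t=0:+1/4 = 1/4
3j²(1 1 2; 1 -1 0) = Δ·Π!·Σ² = 1/30  (sign +1)
combine: 4πI² = 45·2/15·1/30 = 1/5
take √, sign +1: I = 0.12615663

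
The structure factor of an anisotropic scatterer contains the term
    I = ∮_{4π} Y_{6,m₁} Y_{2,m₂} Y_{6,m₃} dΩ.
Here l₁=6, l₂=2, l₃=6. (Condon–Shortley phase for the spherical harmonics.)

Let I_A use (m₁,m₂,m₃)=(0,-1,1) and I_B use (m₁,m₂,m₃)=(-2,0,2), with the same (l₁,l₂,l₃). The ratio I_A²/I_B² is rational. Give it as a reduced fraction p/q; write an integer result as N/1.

7/100

Shared (l₁,l₂,l₃)=(6,2,6): N and (l;000)² cancel in I_A²/I_B².
A: Δ = 2!·10!·2!/15! = 1/90090; Racah Σ t=0..1: t=0:+1/34560 t=1:−1/28800 = -1/172800; ⇒ 3j(6 2 6; 0 -1 1)² = 1/1430, sgn +1
B: Δ = 2!·10!·2!/15! = 1/90090; Racah Σ t=0..2: t=0:+1/322560 t=1:−1/30240 t=2:+1/69120 = -1/64512; ⇒ 3j(6 2 6; -2 0 2)² = 10/1001, sgn -1
I_A²/I_B² = (1/1430)/(10/1001) = 7/100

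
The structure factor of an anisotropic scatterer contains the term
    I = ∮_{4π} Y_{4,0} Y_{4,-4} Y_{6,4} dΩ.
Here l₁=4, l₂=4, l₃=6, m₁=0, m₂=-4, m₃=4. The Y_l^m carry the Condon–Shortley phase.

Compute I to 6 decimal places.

Checks pass: Σm=0; 14 even; l₃=6∈[0,8].
(2·4+1)(2·4+1)(2·6+1) = 1053
Δ: 2! 6! 6! / 15! → 1/1261260
sum: t=0:+1/4608 t=1:−1/1296 t=2:+1/4608 = -7/20736
3j²(4 4 6; 0 0 0) = Δ·Π!·Σ² = 20/1287  (sign -1)
sum: t=0:+1/69120 = 1/69120
3j²(4 4 6; 0 -4 4) = Δ·Π!·Σ² = 4/143  (sign +1)
combine: 4πI² = 1053·20/1287·4/143 = 720/1573
take √, sign -1: I = -0.19085211

-0.190852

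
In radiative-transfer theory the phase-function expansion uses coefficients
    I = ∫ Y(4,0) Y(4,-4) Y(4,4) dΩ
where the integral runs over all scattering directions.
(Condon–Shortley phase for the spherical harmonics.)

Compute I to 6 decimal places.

Checks pass: Σm=0; 12 even; l₃=4∈[0,8].
(2·4+1)(2·4+1)(2·4+1) = 729
Δ: 4! 4! 4! / 13! → 1/450450
sum: t=0:+1/13824 t=1:−1/216 t=2:+1/64 t=3:−1/216 t=4:+1/13824 = 5/768
3j²(4 4 4; 0 0 0) = Δ·Π!·Σ² = 18/1001  (sign +1)
sum: t=0:+1/13824 = 1/13824
3j²(4 4 4; 0 -4 4) = Δ·Π!·Σ² = 14/1287  (sign +1)
combine: 4πI² = 729·18/1001·14/1287 = 2916/20449
take √, sign +1: I = 0.10652531

0.106525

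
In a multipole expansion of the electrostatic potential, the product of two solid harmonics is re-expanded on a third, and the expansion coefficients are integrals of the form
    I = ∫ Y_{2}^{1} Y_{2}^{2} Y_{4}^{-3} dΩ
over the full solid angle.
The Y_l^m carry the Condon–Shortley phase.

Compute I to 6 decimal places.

Rules hold: Σm=0, L=8 even, 0≤4≤4.
N = 5·5·9 = 225
Δ = 0!·4!·4!/9! = 1/630
Racah Σ t=0..0: t=0:+1/16 = 1/16
⇒ 3j(2 2 4; 0 0 0)² = 2/35, sgn +1
Racah Σ t=0..0: t=0:+1/144 = 1/144
⇒ 3j(2 2 4; 1 2 -3)² = 1/18, sgn -1
4πI² = N·(3j₀)²·(3jₘ)² = 5/7
I = -1·√(0.714286/4π) = -0.23841361

-0.238414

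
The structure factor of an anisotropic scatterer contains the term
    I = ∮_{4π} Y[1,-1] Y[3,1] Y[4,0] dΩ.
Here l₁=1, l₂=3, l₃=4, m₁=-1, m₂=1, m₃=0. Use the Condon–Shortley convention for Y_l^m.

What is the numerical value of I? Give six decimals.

0.150786

m-sum 0 ✓  L=8 even ✓  2≤4≤4 ✓
Π(2lᵢ+1) = 3×7×9 = 189
triangle coeff Δ(1,3,4) = 1/252
Σ_t [0,0]: t=0:+1/36 = 1/36
(3j)²=4/63 [(1 3 4; 0 0 0)], sign=+1
Σ_t [0,0]: t=0:+1/96 = 1/96
(3j)²=1/42 [(1 3 4; -1 1 0)], sign=+1
⇒ 4πI² = 2/7
I = (+1)√(2/7/(4π)) = 0.15078601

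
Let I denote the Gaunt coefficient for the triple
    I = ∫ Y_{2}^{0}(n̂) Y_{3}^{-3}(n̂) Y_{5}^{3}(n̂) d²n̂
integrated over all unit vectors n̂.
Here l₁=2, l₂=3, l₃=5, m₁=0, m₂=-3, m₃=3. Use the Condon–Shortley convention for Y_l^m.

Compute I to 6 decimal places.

-0.126792

Rules hold: Σm=0, L=10 even, 1≤5≤5.
N = 5·7·11 = 385
Δ = 0!·4!·6!/11! = 1/2310
Racah Σ t=0..0: t=0:+1/144 = 1/144
⇒ 3j(2 3 5; 0 0 0)² = 10/231, sgn -1
Racah Σ t=0..0: t=0:+1/2880 = 1/2880
⇒ 3j(2 3 5; 0 -3 3)² = 2/165, sgn +1
4πI² = N·(3j₀)²·(3jₘ)² = 20/99
I = -1·√(0.20202/4π) = -0.12679218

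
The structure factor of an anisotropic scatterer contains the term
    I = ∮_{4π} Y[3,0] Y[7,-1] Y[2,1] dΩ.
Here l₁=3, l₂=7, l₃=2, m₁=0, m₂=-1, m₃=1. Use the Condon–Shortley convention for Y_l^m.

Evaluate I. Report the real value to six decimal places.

triangle: need 4≤l₃≤10, have 2; I=0

0.000000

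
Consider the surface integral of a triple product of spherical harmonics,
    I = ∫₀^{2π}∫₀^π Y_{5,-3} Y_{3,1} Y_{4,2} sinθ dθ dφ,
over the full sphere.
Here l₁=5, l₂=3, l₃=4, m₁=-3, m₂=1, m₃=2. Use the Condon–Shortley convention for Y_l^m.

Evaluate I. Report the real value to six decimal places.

m-sum 0 ✓  L=12 even ✓  2≤4≤8 ✓
Π(2lᵢ+1) = 11×7×9 = 693
triangle coeff Δ(5,3,4) = 1/180180
Σ_t [1,3]: t=1:−1/576 t=2:+1/144 t=3:−1/576 = 1/288
(3j)²=20/1001 [(5 3 4; 0 0 0)], sign=+1
Σ_t [2,4]: t=2:+1/5760 t=3:−1/720 t=4:+1/2304 = -1/1280
(3j)²=27/1430 [(5 3 4; -3 1 2)], sign=-1
⇒ 4πI² = 486/1859
I = (-1)√(486/1859/(4π)) = -0.14423595

-0.144236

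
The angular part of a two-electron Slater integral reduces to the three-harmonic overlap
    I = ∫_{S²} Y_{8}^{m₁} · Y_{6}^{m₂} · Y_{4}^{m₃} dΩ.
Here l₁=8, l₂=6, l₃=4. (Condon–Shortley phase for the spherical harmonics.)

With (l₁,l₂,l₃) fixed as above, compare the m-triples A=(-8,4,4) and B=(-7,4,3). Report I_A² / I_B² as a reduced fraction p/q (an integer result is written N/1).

Same 8,6,4: normalisation and zero-m 3j drop out of the ratio.
A: Δ: 10! 6! 2! / 19! → 1/23279256; sum: t=10:+1/5225472000 = 1/5225472000; 3j²(8 6 4; -8 4 4) = Δ·Π!·Σ² = 28/2907  (sign +1)
B: Δ: 10! 6! 2! / 19! → 1/23279256; sum: t=9:−1/261273600 t=10:+1/870912000 = -1/373248000; 3j²(8 6 4; -7 4 3) = Δ·Π!·Σ² = 343/23256  (sign +1)
I_A²/I_B² = (28/2907)/(343/23256) = 32/49

32/49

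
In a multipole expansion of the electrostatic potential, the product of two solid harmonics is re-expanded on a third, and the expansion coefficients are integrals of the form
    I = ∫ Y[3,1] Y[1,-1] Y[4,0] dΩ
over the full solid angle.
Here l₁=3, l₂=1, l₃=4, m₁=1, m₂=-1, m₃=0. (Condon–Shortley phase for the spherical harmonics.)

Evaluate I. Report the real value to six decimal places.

0.150786

m-sum 0 ✓  L=8 even ✓  2≤4≤4 ✓
Π(2lᵢ+1) = 7×3×9 = 189
triangle coeff Δ(3,1,4) = 1/252
Σ_t [0,0]: t=0:+1/36 = 1/36
(3j)²=4/63 [(3 1 4; 0 0 0)], sign=+1
Σ_t [0,0]: t=0:+1/96 = 1/96
(3j)²=1/42 [(3 1 4; 1 -1 0)], sign=+1
⇒ 4πI² = 2/7
I = (+1)√(2/7/(4π)) = 0.15078601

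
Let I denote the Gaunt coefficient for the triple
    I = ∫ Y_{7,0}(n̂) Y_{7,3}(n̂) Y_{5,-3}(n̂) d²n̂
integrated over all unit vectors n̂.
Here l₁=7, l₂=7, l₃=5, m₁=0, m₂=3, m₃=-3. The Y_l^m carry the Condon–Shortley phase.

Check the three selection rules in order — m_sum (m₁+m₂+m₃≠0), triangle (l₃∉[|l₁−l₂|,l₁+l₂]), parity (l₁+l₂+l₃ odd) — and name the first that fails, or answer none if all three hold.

parity

azimuthal sum: 0 + 3 − 3 = 0  ✓
0 ≤ 5 ≤ 14 (triangle on l)  ✓
L = 7 + 7 + 5 = 19 (odd)  ✗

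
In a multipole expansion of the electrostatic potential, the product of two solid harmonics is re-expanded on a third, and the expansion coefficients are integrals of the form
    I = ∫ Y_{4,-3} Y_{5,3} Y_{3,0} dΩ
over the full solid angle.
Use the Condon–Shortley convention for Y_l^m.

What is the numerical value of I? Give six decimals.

m-sum 0 ✓  L=12 even ✓  1≤3≤9 ✓
Π(2lᵢ+1) = 9×11×7 = 693
triangle coeff Δ(4,5,3) = 1/180180
Σ_t [2,4]: t=2:+1/576 t=3:−1/144 t=4:+1/576 = -1/288
(3j)²=20/1001 [(4 5 3; 0 0 0)], sign=+1
Σ_t [5,6]: t=5:−1/1440 t=6:+1/2880 = -1/2880
(3j)²=7/715 [(4 5 3; -3 3 0)], sign=+1
⇒ 4πI² = 252/1859
I = (+1)√(252/1859/(4π)) = 0.10386175

0.103862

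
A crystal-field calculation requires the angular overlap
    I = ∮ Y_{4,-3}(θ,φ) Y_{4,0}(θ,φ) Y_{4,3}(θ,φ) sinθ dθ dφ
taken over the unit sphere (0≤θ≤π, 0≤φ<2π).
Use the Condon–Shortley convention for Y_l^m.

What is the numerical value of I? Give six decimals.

m-sum 0 ✓  L=12 even ✓  0≤4≤8 ✓
Π(2lᵢ+1) = 9×9×9 = 729
triangle coeff Δ(4,4,4) = 1/450450
Σ_t [0,4]: t=0:+1/13824 t=1:−1/216 t=2:+1/64 t=3:−1/216 t=4:+1/13824 = 5/768
(3j)²=18/1001 [(4 4 4; 0 0 0)], sign=+1
Σ_t [3,4]: t=3:−1/864 t=4:+1/3456 = -1/1152
(3j)²=7/286 [(4 4 4; -3 0 3)], sign=+1
⇒ 4πI² = 6561/20449
I = (+1)√(6561/20449/(4π)) = 0.15978796

0.159788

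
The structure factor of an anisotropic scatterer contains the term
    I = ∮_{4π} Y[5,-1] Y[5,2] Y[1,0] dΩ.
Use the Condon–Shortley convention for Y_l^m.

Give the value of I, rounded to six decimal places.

-1 + 2 + 0 = 1 ≠ 0: azimuthal integral kills it; I = 0

0.000000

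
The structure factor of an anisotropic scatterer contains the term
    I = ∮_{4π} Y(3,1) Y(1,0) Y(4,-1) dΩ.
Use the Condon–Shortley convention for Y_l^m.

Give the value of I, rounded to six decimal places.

m-sum 0 ✓  L=8 even ✓  2≤4≤4 ✓
Π(2lᵢ+1) = 7×3×9 = 189
triangle coeff Δ(3,1,4) = 1/252
Σ_t [0,0]: t=0:+1/36 = 1/36
(3j)²=4/63 [(3 1 4; 0 0 0)], sign=+1
Σ_t [0,0]: t=0:+1/48 = 1/48
(3j)²=5/84 [(3 1 4; 1 0 -1)], sign=-1
⇒ 4πI² = 5/7
I = (-1)√(5/7/(4π)) = -0.23841361

-0.238414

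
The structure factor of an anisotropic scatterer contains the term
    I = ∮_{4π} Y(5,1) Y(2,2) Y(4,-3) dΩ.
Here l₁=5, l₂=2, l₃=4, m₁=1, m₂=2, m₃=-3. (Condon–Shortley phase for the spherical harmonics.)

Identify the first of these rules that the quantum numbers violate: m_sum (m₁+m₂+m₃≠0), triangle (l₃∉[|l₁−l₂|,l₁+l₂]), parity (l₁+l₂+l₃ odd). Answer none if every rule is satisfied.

parity

Σmᵢ = 0  ✓
l₃∈[|l₁−l₂|,l₁+l₂]=[3,7], have l₃=4  ✓
Σlᵢ = 11 ⇒ odd  ✗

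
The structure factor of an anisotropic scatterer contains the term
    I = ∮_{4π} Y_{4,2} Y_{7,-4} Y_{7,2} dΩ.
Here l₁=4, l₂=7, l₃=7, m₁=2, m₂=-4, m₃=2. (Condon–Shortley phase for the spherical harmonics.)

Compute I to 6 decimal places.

Checks pass: Σm=0; 18 even; l₃=7∈[3,11].
(2·4+1)(2·7+1)(2·7+1) = 2025
Δ: 4! 4! 10! / 19! → 1/58198140
sum: t=0:+1/17418240 t=1:−1/622080 t=2:+1/230400 t=3:−1/622080 t=4:+1/17418240 = 1/806400
3j²(4 7 7; 0 0 0) = Δ·Π!·Σ² = 2268/230945  (sign -1)
sum: t=0:+1/2903040 t=1:−1/2903040 t=2:+1/34836480 = 1/34836480
3j²(4 7 7; 2 -4 2) = Δ·Π!·Σ² = 25/117572  (sign -1)
combine: 4πI² = 2025·2268/230945·25/117572 = 820125/193947611
take √, sign +1: I = 0.01834395

0.018344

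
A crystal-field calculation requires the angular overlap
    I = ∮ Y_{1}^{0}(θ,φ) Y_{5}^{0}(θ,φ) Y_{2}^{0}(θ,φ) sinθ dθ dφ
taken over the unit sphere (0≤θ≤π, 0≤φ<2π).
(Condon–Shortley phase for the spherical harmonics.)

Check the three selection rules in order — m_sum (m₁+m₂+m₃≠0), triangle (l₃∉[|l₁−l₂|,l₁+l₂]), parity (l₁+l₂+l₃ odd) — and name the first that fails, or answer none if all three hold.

triangle

m₁+m₂+m₃ = 0 + 0 + 0 = 0  ✓
triangle: |1−5|=4 ≤ l₃=2 ≤ 1+5=6  ✗
parity: l₁+l₂+l₃ = 8 is even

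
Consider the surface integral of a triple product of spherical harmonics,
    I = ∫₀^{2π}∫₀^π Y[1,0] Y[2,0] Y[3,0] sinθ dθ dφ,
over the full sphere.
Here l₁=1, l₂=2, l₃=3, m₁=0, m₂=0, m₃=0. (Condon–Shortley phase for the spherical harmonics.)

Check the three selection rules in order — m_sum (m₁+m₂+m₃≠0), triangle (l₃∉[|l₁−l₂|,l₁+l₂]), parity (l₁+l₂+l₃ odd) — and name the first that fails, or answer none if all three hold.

m₁+m₂+m₃ = 0 + 0 + 0 = 0  ✓
triangle: |1−2|=1 ≤ l₃=3 ≤ 1+2=3  ✓
parity: l₁+l₂+l₃ = 6 is even  ✓

none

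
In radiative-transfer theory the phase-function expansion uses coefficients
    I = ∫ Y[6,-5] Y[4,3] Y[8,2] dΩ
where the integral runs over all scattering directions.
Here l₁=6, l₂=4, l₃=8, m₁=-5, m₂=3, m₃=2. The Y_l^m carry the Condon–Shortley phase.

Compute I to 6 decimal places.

-0.069313

m-sum 0 ✓  L=18 even ✓  2≤8≤10 ✓
Π(2lᵢ+1) = 13×9×17 = 1989
triangle coeff Δ(6,4,8) = 1/23279256
Σ_t [0,2]: t=0:+1/1658880 t=1:−1/518400 t=2:+1/1658880 = -1/1382400
(3j)²=504/46189 [(6 4 8; 0 0 0)], sign=-1
Σ_t [1,2]: t=1:−1/2612736000 t=2:+1/87091200 = 29/2612736000
(3j)²=841/302328 [(6 4 8; -5 3 2)], sign=+1
⇒ 4πI² = 52983/877591
I = (-1)√(52983/877591/(4π)) = -0.06931341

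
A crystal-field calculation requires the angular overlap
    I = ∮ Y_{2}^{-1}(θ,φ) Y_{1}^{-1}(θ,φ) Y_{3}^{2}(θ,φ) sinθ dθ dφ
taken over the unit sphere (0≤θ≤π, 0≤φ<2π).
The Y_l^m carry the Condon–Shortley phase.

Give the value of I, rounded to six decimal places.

0.261169

Rules hold: Σm=0, L=6 even, 1≤3≤3.
N = 5·3·7 = 105
Δ = 0!·4!·2!/7! = 1/105
Racah Σ t=0..0: t=0:+1/4 = 1/4
⇒ 3j(2 1 3; 0 0 0)² = 3/35, sgn -1
Racah Σ t=0..0: t=0:+1/12 = 1/12
⇒ 3j(2 1 3; -1 -1 2)² = 2/21, sgn -1
4πI² = N·(3j₀)²·(3jₘ)² = 6/7
I = +1·√(0.857143/4π) = 0.26116903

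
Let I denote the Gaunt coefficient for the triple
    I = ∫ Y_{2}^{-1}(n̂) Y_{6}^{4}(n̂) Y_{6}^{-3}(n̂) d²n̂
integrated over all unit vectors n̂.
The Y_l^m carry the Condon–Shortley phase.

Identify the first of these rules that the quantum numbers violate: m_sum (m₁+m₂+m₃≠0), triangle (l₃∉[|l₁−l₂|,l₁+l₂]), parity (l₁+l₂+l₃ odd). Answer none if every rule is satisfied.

none

Σmᵢ = 0  ✓
l₃∈[|l₁−l₂|,l₁+l₂]=[4,8], have l₃=6  ✓
Σlᵢ = 14 ⇒ even  ✓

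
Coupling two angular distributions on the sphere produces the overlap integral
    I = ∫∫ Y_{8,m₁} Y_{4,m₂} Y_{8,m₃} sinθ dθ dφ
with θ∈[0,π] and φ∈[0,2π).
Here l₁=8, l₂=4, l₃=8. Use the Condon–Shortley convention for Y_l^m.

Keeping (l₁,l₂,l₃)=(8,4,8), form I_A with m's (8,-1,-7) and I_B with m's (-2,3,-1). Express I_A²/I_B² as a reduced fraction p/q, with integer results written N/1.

Same 8,4,8: normalisation and zero-m 3j drop out of the ratio.
A: Δ: 4! 12! 4! / 21! → 1/185175900; sum: t=0:+1/68976230400 = 1/68976230400; 3j²(8 4 8; 8 -1 -7) = Δ·Π!·Σ² = 65/2907  (sign -1)
B: Δ: 4! 12! 4! / 21! → 1/185175900; sum: t=3:−1/87091200 t=4:+1/74649600 = 1/522547200; 3j²(8 4 8; -2 3 -1) = Δ·Π!·Σ² = 2/4199  (sign -1)
I_A²/I_B² = (65/2907)/(2/4199) = 845/18

845/18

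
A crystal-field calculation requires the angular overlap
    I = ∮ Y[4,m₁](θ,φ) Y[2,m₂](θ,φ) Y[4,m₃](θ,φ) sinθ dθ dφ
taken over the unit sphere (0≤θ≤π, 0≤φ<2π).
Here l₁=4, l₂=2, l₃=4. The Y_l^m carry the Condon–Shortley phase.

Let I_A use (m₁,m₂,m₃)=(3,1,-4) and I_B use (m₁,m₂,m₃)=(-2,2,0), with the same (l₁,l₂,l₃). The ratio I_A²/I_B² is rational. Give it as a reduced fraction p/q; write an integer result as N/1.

l's match ⇒ only the (l;m) 3-j factors differ between A and B.
A: triangle coeff Δ(4,2,4) = 1/13860; Σ_t [1,1]: t=1:−1/1440 = -1/1440; (3j)²=7/165 [(4 2 4; 3 1 -4)], sign=-1
B: triangle coeff Δ(4,2,4) = 1/13860; Σ_t [2,2]: t=2:+1/192 = 1/192; (3j)²=3/77 [(4 2 4; -2 2 0)], sign=+1
I_A²/I_B² = (7/165)/(3/77) = 49/45

49/45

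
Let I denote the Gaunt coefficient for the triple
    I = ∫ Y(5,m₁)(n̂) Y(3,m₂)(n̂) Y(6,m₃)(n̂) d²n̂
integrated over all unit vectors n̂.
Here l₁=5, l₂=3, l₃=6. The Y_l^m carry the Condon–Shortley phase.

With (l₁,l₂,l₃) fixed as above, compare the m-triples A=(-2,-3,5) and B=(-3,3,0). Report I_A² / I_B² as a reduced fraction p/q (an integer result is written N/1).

Shared (l₁,l₂,l₃)=(5,3,6): N and (l;000)² cancel in I_A²/I_B².
A: Δ = 2!·8!·4!/15! = 1/675675; Racah Σ t=0..0: t=0:+1/241920 = 1/241920; ⇒ 3j(5 3 6; -2 -3 5)² = 2/91, sgn -1
B: Δ = 2!·8!·4!/15! = 1/675675; Racah Σ t=2..2: t=2:+1/69120 = 1/69120; ⇒ 3j(5 3 6; -3 3 0)² = 4/429, sgn +1
I_A²/I_B² = (2/91)/(4/429) = 33/14

33/14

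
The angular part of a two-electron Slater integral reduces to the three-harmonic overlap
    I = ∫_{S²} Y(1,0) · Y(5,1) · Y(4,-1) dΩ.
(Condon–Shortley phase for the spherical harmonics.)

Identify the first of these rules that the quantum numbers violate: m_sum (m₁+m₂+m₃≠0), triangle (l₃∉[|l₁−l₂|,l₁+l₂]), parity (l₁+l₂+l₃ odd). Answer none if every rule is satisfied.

none

azimuthal sum: 0 + 1 − 1 = 0  ✓
4 ≤ 4 ≤ 6 (triangle on l)  ✓
L = 1 + 5 + 4 = 10 (even)  ✓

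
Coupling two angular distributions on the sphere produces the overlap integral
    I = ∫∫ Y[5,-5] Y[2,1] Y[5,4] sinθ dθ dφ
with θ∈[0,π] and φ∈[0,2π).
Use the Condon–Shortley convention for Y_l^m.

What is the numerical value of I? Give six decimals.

Checks pass: Σm=0; 12 even; l₃=5∈[3,7].
(2·5+1)(2·2+1)(2·5+1) = 605
Δ: 2! 8! 2! / 13! → 1/38610
sum: t=0:+1/2880 t=1:−1/576 t=2:+1/2880 = -1/960
3j²(5 2 5; 0 0 0) = Δ·Π!·Σ² = 10/429  (sign +1)
sum: t=2:+1/80640 = 1/80640
3j²(5 2 5; -5 1 4) = Δ·Π!·Σ² = 9/286  (sign -1)
combine: 4πI² = 605·10/429·9/286 = 75/169
take √, sign -1: I = -0.18792404

-0.187924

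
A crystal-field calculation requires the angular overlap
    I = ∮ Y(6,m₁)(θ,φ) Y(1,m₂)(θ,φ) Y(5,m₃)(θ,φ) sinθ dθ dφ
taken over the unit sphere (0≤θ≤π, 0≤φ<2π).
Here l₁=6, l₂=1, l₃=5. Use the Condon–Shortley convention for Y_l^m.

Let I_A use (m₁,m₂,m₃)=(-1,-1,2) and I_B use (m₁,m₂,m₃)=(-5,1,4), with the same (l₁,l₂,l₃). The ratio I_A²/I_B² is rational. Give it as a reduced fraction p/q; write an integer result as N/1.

l's match ⇒ only the (l;m) 3-j factors differ between A and B.
A: triangle coeff Δ(6,1,5) = 1/858; Σ_t [0,0]: t=0:+1/60480 = 1/60480; (3j)²=5/429 [(6 1 5; -1 -1 2)], sign=-1
B: triangle coeff Δ(6,1,5) = 1/858; Σ_t [2,2]: t=2:+1/725760 = 1/725760; (3j)²=5/78 [(6 1 5; -5 1 4)], sign=-1
I_A²/I_B² = (5/429)/(5/78) = 2/11

2/11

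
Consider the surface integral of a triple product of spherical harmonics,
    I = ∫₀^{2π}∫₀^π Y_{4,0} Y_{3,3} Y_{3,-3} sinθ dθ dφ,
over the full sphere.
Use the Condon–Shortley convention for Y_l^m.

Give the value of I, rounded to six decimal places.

-0.076935

Checks pass: Σm=0; 10 even; l₃=3∈[1,7].
(2·4+1)(2·3+1)(2·3+1) = 441
Δ: 4! 4! 2! / 11! → 1/34650
sum: t=1:−1/72 t=2:+1/16 t=3:−1/72 = 5/144
3j²(4 3 3; 0 0 0) = Δ·Π!·Σ² = 2/77  (sign -1)
sum: t=4:+1/1152 = 1/1152
3j²(4 3 3; 0 3 -3) = Δ·Π!·Σ² = 1/154  (sign +1)
combine: 4πI² = 441·2/77·1/154 = 9/121
take √, sign -1: I = -0.07693494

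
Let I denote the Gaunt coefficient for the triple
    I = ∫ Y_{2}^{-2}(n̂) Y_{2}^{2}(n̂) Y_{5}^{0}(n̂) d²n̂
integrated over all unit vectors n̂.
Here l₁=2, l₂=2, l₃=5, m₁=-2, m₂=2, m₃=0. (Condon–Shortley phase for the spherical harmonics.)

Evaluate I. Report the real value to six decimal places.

0.000000

|2−2|≤5≤2+2 violated ⇒ I = 0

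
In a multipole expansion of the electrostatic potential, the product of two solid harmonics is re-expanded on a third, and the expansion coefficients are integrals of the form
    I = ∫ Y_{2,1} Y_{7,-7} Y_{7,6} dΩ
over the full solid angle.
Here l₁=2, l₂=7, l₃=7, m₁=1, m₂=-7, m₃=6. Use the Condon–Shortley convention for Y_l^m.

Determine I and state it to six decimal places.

m-sum 0 ✓  L=16 even ✓  5≤7≤9 ✓
Π(2lᵢ+1) = 5×15×15 = 1125
triangle coeff Δ(2,7,7) = 1/185640
Σ_t [0,2]: t=0:+1/2419200 t=1:−1/518400 t=2:+1/2419200 = -1/907200
(3j)²=56/3315 [(2 7 7; 0 0 0)], sign=+1
Σ_t [0,0]: t=0:+1/958003200 = 1/958003200
(3j)²=13/680 [(2 7 7; 1 -7 6)], sign=-1
⇒ 4πI² = 105/289
I = (-1)√(105/289/(4π)) = -0.17003597

-0.170036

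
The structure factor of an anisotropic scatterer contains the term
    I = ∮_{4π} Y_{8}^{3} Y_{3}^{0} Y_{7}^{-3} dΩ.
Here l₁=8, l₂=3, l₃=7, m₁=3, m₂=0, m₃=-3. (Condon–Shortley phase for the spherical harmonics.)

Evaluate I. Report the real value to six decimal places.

-0.037890

Checks pass: Σm=0; 18 even; l₃=7∈[5,11].
(2·8+1)(2·3+1)(2·7+1) = 1785
Δ: 4! 12! 2! / 19! → 1/5290740
sum: t=1:−1/7257600 t=2:+1/2073600 t=3:−1/7257600 = 1/4838400
3j²(8 3 7; 0 0 0) = Δ·Π!·Σ² = 252/20995  (sign -1)
sum: t=1:−1/11612160 t=2:+1/8709120 t=3:−1/87091200 = 1/58060800
3j²(8 3 7; 3 0 -3) = Δ·Π!·Σ² = 99/117572  (sign +1)
combine: 4πI² = 1785·252/20995·99/117572 = 18711/1037153
take √, sign -1: I = -0.03788979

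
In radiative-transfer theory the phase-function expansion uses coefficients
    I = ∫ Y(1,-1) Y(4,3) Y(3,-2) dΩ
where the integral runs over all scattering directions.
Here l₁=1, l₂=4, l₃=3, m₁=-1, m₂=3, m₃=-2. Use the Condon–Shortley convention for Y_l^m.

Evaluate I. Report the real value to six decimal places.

-0.282095

Checks pass: Σm=0; 8 even; l₃=3∈[3,5].
(2·1+1)(2·4+1)(2·3+1) = 189
Δ: 2! 0! 6! / 9! → 1/252
sum: t=1:−1/36 = -1/36
3j²(1 4 3; 0 0 0) = Δ·Π!·Σ² = 4/63  (sign +1)
sum: t=2:+1/240 = 1/240
3j²(1 4 3; -1 3 -2) = Δ·Π!·Σ² = 1/12  (sign -1)
combine: 4πI² = 189·4/63·1/12 = 1/1
take √, sign -1: I = -0.28209479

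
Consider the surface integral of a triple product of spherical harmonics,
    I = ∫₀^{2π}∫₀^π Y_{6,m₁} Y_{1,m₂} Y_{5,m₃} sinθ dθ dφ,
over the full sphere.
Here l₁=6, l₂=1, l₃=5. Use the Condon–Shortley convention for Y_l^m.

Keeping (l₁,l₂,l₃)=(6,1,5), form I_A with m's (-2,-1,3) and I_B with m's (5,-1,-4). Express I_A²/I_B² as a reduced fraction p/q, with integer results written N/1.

6/55

l's match ⇒ only the (l;m) 3-j factors differ between A and B.
A: triangle coeff Δ(6,1,5) = 1/858; Σ_t [0,0]: t=0:+1/161280 = 1/161280; (3j)²=1/143 [(6 1 5; -2 -1 3)], sign=+1
B: triangle coeff Δ(6,1,5) = 1/858; Σ_t [0,0]: t=0:+1/725760 = 1/725760; (3j)²=5/78 [(6 1 5; 5 -1 -4)], sign=-1
I_A²/I_B² = (1/143)/(5/78) = 6/55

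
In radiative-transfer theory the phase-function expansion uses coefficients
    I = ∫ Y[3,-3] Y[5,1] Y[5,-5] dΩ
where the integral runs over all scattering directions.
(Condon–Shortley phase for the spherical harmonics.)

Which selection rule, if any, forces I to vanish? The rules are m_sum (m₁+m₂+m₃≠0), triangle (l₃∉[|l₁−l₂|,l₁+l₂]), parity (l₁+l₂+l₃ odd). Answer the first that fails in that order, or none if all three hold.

m₁+m₂+m₃ = -3 + 1 − 5 = -7  ✗
triangle: |3−5|=2 ≤ l₃=5 ≤ 3+5=8
parity: l₁+l₂+l₃ = 13 is odd

m_sum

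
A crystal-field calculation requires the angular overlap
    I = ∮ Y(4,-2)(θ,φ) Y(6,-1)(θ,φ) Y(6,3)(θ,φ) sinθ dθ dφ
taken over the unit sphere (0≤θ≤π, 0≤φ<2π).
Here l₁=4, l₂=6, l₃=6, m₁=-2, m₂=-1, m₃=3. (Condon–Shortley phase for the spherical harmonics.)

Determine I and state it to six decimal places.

m-sum 0 ✓  L=16 even ✓  2≤6≤10 ✓
Π(2lᵢ+1) = 9×13×13 = 1521
triangle coeff Δ(4,6,6) = 1/15315300
Σ_t [0,4]: t=0:+1/829440 t=1:−1/25920 t=2:+1/9216 t=3:−1/25920 t=4:+1/829440 = 7/207360
(3j)²=28/2431 [(4 6 6; 0 0 0)], sign=+1
Σ_t [2,4]: t=2:+1/69120 t=3:−1/51840 t=4:+1/483840 = -1/362880
(3j)²=16/17017 [(4 6 6; -2 -1 3)], sign=+1
⇒ 4πI² = 576/34969
I = (+1)√(576/34969/(4π)) = 0.03620468

0.036205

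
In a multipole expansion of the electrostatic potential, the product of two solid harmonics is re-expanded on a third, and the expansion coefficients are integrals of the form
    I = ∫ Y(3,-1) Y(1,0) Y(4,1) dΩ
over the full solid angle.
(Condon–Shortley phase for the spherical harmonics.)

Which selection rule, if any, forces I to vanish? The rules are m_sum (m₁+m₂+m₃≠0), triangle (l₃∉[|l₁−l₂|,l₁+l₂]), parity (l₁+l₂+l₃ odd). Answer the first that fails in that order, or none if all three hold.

none

m₁+m₂+m₃ = -1 + 0 + 1 = 0  ✓
triangle: |3−1|=2 ≤ l₃=4 ≤ 3+1=4  ✓
parity: l₁+l₂+l₃ = 8 is even  ✓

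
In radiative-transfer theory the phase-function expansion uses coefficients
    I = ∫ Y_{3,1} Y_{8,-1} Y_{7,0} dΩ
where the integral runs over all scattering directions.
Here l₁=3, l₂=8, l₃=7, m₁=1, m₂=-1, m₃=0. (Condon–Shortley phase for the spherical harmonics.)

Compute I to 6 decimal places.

-0.068135

Rules hold: Σm=0, L=18 even, 5≤7≤11.
N = 7·17·15 = 1785
Δ = 4!·2!·12!/19! = 1/5290740
Racah Σ t=1..3: t=1:−1/7257600 t=2:+1/2073600 t=3:−1/7257600 = 1/4838400
⇒ 3j(3 8 7; 0 0 0)² = 252/20995, sgn -1
Racah Σ t=0..2: t=0:+1/29030400 t=1:−1/3110400 t=2:+1/4838400 = -1/12441600
⇒ 3j(3 8 7; 1 -1 0)² = 343/125970, sgn +1
4πI² = N·(3j₀)²·(3jₘ)² = 302526/5185765
I = -1·√(0.0583378/4π) = -0.06813496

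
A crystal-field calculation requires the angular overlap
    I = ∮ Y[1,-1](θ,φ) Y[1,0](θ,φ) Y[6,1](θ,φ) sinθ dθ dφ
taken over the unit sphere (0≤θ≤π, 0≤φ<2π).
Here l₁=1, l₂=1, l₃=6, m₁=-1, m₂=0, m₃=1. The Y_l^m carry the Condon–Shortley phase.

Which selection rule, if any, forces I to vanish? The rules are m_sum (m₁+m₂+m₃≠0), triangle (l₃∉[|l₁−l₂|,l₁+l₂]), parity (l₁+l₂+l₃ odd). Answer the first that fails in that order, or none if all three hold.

azimuthal sum: -1 + 0 + 1 = 0  ✓
0 ≤ 6 ≤ 2 (triangle on l)  ✗
L = 1 + 1 + 6 = 8 (even)

triangle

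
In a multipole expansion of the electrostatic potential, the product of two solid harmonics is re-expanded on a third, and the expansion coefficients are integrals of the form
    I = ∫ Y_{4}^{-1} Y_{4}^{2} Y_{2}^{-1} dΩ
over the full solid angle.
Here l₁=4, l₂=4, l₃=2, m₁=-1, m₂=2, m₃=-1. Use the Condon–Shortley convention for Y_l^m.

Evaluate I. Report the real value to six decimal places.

0.127700

Rules hold: Σm=0, L=10 even, 0≤2≤8.
N = 9·9·5 = 405
Δ = 6!·2!·2!/11! = 1/13860
Racah Σ t=2..4: t=2:+1/192 t=3:−1/36 t=4:+1/192 = -5/288
⇒ 3j(4 4 2; 0 0 0)² = 20/693, sgn -1
Racah Σ t=4..5: t=4:+1/96 t=5:−1/240 = 1/160
⇒ 3j(4 4 2; -1 2 -1)² = 27/1540, sgn -1
4πI² = N·(3j₀)²·(3jₘ)² = 1215/5929
I = +1·√(0.204925/4π) = 0.12770047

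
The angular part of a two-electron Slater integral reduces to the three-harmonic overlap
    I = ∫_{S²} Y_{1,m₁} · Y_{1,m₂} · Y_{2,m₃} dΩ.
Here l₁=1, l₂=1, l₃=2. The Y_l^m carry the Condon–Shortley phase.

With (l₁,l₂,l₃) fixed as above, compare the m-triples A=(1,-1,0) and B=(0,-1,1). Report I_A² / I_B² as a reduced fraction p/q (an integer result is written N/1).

Shared (l₁,l₂,l₃)=(1,1,2): N and (l;000)² cancel in I_A²/I_B².
A: Δ = 0!·2!·2!/5! = 1/30; Racah Σ t=0..0: t=0:+1/4 = 1/4; ⇒ 3j(1 1 2; 1 -1 0)² = 1/30, sgn +1
B: Δ = 0!·2!·2!/5! = 1/30; Racah Σ t=0..0: t=0:+1/2 = 1/2; ⇒ 3j(1 1 2; 0 -1 1)² = 1/10, sgn -1
I_A²/I_B² = (1/30)/(1/10) = 1/3

1/3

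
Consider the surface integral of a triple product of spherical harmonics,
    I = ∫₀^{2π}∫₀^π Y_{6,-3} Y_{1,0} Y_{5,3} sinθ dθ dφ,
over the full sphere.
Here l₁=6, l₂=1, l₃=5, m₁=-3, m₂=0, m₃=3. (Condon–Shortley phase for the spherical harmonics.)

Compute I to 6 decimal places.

Checks pass: Σm=0; 12 even; l₃=5∈[5,7].
(2·6+1)(2·1+1)(2·5+1) = 429
Δ: 2! 10! 0! / 13! → 1/858
sum: t=1:−1/14400 = -1/14400
3j²(6 1 5; 0 0 0) = Δ·Π!·Σ² = 6/143  (sign +1)
sum: t=1:−1/80640 = -1/80640
3j²(6 1 5; -3 0 3) = Δ·Π!·Σ² = 9/286  (sign -1)
combine: 4πI² = 429·6/143·9/286 = 81/143
take √, sign -1: I = -0.21230956

-0.212310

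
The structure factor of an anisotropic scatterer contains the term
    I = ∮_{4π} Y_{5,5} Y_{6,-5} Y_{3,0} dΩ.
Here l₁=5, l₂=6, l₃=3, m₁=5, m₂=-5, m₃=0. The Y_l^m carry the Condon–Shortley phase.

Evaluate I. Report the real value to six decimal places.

0.207001

Rules hold: Σm=0, L=14 even, 1≤3≤11.
N = 11·13·7 = 1001
Δ = 8!·2!·4!/15! = 1/675675
Racah Σ t=3..5: t=3:−1/8640 t=4:+1/2304 t=5:−1/8640 = 7/34560
⇒ 3j(5 6 3; 0 0 0)² = 7/429, sgn -1
Racah Σ t=0..0: t=0:+1/483840 = 1/483840
⇒ 3j(5 6 3; 5 -5 0)² = 3/91, sgn -1
4πI² = N·(3j₀)²·(3jₘ)² = 7/13
I = +1·√(0.538462/4π) = 0.20700098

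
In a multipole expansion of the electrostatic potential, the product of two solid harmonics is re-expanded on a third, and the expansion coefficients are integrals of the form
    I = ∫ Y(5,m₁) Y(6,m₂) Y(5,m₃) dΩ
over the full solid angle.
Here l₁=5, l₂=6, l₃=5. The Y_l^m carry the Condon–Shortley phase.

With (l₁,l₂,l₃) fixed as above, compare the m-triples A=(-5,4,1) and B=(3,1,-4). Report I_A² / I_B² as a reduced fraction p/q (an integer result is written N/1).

Same 5,6,5: normalisation and zero-m 3j drop out of the ratio.
A: Δ: 6! 4! 6! / 17! → 1/28588560; sum: t=6:+1/829440 = 1/829440; 3j²(5 6 5; -5 4 1) = Δ·Π!·Σ² = 225/9724  (sign +1)
B: Δ: 6! 4! 6! / 17! → 1/28588560; sum: t=1:−1/518400 t=2:+1/138240 = 11/2073600; 3j²(5 6 5; 3 1 -4) = Δ·Π!·Σ² = 77/4420  (sign -1)
I_A²/I_B² = (225/9724)/(77/4420) = 1125/847

1125/847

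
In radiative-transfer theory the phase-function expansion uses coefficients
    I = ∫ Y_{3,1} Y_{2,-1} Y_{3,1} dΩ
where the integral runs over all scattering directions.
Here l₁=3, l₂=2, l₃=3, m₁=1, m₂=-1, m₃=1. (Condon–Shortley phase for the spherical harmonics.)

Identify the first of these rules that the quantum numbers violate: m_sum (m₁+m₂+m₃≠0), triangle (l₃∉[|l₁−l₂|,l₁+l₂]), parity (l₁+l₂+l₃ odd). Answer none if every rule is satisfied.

Σmᵢ = 1  ✗
l₃∈[|l₁−l₂|,l₁+l₂]=[1,5], have l₃=3
Σlᵢ = 8 ⇒ even

m_sum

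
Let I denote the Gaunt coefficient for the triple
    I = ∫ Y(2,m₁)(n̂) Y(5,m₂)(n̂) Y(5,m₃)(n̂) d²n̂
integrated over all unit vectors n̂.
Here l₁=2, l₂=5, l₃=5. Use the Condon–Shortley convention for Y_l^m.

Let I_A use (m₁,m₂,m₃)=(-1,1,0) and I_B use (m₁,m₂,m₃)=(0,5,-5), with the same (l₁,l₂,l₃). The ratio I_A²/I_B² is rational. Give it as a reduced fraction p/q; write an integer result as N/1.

1/45

l's match ⇒ only the (l;m) 3-j factors differ between A and B.
A: triangle coeff Δ(2,5,5) = 1/38610; Σ_t [1,2]: t=1:−1/1440 t=2:+1/1152 = 1/5760; (3j)²=1/858 [(2 5 5; -1 1 0)], sign=-1
B: triangle coeff Δ(2,5,5) = 1/38610; Σ_t [2,2]: t=2:+1/161280 = 1/161280; (3j)²=15/286 [(2 5 5; 0 5 -5)], sign=+1
I_A²/I_B² = (1/858)/(15/286) = 1/45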